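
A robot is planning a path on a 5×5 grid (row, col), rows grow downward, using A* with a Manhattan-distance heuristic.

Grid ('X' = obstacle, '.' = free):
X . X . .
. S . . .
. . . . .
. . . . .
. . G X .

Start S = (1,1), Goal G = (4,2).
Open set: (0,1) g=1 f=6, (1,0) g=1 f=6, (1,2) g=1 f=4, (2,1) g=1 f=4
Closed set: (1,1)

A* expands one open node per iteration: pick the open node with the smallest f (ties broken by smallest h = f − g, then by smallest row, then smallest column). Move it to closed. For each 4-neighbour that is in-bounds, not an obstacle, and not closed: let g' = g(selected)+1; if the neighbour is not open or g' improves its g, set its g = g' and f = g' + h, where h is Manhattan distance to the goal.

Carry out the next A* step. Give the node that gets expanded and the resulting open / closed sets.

expanded=(1,2); open=[(0,1) g=1 f=6, (1,0) g=1 f=6, (1,3) g=2 f=6, (2,1) g=1 f=4, (2,2) g=2 f=4]; closed=[(1,1), (1,2)]

step 1: expand (1,2) (f=4, h=3) → closed; open now [(0,1) g=1 f=6, (1,0) g=1 f=6, (1,3) g=2 f=6, (2,1) g=1 f=4, (2,2) g=2 f=4]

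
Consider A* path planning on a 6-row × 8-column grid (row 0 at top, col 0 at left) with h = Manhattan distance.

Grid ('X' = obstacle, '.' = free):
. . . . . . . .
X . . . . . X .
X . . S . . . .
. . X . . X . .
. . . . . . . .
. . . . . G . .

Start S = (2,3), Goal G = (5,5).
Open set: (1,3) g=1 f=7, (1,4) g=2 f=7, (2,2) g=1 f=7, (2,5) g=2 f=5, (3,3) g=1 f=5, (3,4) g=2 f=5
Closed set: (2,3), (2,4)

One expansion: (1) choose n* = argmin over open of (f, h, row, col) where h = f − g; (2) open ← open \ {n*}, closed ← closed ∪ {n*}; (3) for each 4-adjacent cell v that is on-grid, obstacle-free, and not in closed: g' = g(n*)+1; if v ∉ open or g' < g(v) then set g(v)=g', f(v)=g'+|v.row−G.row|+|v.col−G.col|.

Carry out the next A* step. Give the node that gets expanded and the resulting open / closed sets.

expanded=(2,5); open=[(1,3) g=1 f=7, (1,4) g=2 f=7, (1,5) g=3 f=7, (2,2) g=1 f=7, (2,6) g=3 f=7, (3,3) g=1 f=5, (3,4) g=2 f=5]; closed=[(2,3), (2,4), (2,5)]

step 1: expand (2,5) (f=5, h=3) → closed; open now [(1,3) g=1 f=7, (1,4) g=2 f=7, (1,5) g=3 f=7, (2,2) g=1 f=7, (2,6) g=3 f=7, (3,3) g=1 f=5, (3,4) g=2 f=5]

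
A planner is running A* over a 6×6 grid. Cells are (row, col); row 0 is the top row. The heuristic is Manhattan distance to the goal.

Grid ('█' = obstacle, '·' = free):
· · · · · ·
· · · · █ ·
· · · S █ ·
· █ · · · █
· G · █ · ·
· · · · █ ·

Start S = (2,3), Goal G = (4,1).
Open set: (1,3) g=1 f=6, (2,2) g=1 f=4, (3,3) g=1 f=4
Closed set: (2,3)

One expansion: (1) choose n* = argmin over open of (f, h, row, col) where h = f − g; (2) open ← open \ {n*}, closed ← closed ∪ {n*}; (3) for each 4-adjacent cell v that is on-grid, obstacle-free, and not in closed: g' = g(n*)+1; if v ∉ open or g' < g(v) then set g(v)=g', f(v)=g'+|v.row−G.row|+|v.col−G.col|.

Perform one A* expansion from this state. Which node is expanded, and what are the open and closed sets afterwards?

step 1: expand (2,2) (f=4, h=3) → closed; open now [(1,2) g=2 f=6, (1,3) g=1 f=6, (2,1) g=2 f=4, (3,2) g=2 f=4, (3,3) g=1 f=4]

expanded=(2,2); open=[(1,2) g=2 f=6, (1,3) g=1 f=6, (2,1) g=2 f=4, (3,2) g=2 f=4, (3,3) g=1 f=4]; closed=[(2,2), (2,3)]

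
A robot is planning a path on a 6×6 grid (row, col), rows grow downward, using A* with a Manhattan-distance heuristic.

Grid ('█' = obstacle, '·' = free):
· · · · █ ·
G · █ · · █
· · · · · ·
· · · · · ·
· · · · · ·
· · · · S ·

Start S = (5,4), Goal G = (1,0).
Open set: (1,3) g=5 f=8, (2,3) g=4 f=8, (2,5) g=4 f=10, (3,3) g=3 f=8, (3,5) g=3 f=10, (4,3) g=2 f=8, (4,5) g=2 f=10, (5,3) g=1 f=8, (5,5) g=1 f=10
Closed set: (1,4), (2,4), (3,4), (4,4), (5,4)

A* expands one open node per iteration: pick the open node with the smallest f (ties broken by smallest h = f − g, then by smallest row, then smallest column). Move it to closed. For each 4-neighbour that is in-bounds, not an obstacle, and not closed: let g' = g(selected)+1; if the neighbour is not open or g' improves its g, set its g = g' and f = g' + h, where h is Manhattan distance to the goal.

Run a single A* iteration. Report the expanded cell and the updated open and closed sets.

step 1: expand (1,3) (f=8, h=3) → closed; open now [(0,3) g=6 f=10, (2,3) g=4 f=8, (2,5) g=4 f=10, (3,3) g=3 f=8, (3,5) g=3 f=10, (4,3) g=2 f=8, (4,5) g=2 f=10, (5,3) g=1 f=8, (5,5) g=1 f=10]

expanded=(1,3); open=[(0,3) g=6 f=10, (2,3) g=4 f=8, (2,5) g=4 f=10, (3,3) g=3 f=8, (3,5) g=3 f=10, (4,3) g=2 f=8, (4,5) g=2 f=10, (5,3) g=1 f=8, (5,5) g=1 f=10]; closed=[(1,3), (1,4), (2,4), (3,4), (4,4), (5,4)]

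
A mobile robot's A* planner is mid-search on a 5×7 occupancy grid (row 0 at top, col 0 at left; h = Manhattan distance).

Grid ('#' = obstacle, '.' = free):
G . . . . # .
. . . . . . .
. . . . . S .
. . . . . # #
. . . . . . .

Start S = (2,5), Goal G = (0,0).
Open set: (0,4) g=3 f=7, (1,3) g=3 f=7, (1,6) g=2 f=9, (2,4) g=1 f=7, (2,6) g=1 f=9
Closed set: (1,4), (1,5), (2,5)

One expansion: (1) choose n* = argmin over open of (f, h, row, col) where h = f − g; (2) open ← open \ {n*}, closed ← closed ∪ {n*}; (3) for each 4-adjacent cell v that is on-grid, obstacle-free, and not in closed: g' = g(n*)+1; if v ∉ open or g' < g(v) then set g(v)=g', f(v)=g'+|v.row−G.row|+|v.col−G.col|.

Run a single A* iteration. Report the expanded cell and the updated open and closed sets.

step 1: expand (0,4) (f=7, h=4) → closed; open now [(0,3) g=4 f=7, (1,3) g=3 f=7, (1,6) g=2 f=9, (2,4) g=1 f=7, (2,6) g=1 f=9]

expanded=(0,4); open=[(0,3) g=4 f=7, (1,3) g=3 f=7, (1,6) g=2 f=9, (2,4) g=1 f=7, (2,6) g=1 f=9]; closed=[(0,4), (1,4), (1,5), (2,5)]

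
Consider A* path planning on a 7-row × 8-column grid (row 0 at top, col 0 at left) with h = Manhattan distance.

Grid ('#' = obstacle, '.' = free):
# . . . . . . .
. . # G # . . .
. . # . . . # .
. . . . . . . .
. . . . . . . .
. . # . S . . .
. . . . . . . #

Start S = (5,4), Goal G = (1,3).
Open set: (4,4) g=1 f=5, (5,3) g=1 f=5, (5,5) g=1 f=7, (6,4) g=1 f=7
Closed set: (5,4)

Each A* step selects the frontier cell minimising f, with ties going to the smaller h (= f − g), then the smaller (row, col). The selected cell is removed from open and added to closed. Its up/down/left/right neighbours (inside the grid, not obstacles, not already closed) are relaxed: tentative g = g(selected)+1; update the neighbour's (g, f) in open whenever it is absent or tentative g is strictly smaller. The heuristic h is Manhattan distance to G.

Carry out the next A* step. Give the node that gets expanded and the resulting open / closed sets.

expanded=(4,4); open=[(3,4) g=2 f=5, (4,3) g=2 f=5, (4,5) g=2 f=7, (5,3) g=1 f=5, (5,5) g=1 f=7, (6,4) g=1 f=7]; closed=[(4,4), (5,4)]

step 1: expand (4,4) (f=5, h=4) → closed; open now [(3,4) g=2 f=5, (4,3) g=2 f=5, (4,5) g=2 f=7, (5,3) g=1 f=5, (5,5) g=1 f=7, (6,4) g=1 f=7]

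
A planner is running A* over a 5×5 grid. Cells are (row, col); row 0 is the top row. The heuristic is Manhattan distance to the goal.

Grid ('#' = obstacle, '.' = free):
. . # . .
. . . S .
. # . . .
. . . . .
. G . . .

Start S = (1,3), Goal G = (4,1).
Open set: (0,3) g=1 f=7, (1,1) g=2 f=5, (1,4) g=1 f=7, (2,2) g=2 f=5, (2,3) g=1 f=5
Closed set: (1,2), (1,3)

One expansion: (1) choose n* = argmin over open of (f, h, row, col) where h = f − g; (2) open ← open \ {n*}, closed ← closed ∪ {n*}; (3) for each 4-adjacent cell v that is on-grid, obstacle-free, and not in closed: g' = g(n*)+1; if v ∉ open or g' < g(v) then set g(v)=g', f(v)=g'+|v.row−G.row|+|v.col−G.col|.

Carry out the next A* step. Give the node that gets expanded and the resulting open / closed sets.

expanded=(1,1); open=[(0,1) g=3 f=7, (0,3) g=1 f=7, (1,0) g=3 f=7, (1,4) g=1 f=7, (2,2) g=2 f=5, (2,3) g=1 f=5]; closed=[(1,1), (1,2), (1,3)]

step 1: expand (1,1) (f=5, h=3) → closed; open now [(0,1) g=3 f=7, (0,3) g=1 f=7, (1,0) g=3 f=7, (1,4) g=1 f=7, (2,2) g=2 f=5, (2,3) g=1 f=5]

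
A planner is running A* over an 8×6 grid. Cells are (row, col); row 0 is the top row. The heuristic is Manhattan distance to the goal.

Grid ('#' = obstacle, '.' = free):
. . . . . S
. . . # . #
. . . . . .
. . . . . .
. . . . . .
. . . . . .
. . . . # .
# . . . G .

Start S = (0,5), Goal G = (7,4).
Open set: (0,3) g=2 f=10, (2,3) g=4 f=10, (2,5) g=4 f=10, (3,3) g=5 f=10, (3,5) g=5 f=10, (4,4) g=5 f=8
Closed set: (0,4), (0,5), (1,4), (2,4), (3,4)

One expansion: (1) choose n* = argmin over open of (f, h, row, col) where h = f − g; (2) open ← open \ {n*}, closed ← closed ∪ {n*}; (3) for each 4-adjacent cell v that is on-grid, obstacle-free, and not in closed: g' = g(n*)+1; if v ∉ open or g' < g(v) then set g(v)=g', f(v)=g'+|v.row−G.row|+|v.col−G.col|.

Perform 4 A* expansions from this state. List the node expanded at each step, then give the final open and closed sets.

step 1: expand (4,4) (f=8, h=3) → closed; open now [(0,3) g=2 f=10, (2,3) g=4 f=10, (2,5) g=4 f=10, (3,3) g=5 f=10, (3,5) g=5 f=10, (4,3) g=6 f=10, (4,5) g=6 f=10, (5,4) g=6 f=8]
step 2: expand (5,4) (f=8, h=2) → closed; open now [(0,3) g=2 f=10, (2,3) g=4 f=10, (2,5) g=4 f=10, (3,3) g=5 f=10, (3,5) g=5 f=10, (4,3) g=6 f=10, (4,5) g=6 f=10, (5,3) g=7 f=10, (5,5) g=7 f=10]
step 3: expand (5,3) (f=10, h=3) → closed; open now [(0,3) g=2 f=10, (2,3) g=4 f=10, (2,5) g=4 f=10, (3,3) g=5 f=10, (3,5) g=5 f=10, (4,3) g=6 f=10, (4,5) g=6 f=10, (5,2) g=8 f=12, (5,5) g=7 f=10, (6,3) g=8 f=10]
step 4: expand (6,3) (f=10, h=2) → closed; open now [(0,3) g=2 f=10, (2,3) g=4 f=10, (2,5) g=4 f=10, (3,3) g=5 f=10, (3,5) g=5 f=10, (4,3) g=6 f=10, (4,5) g=6 f=10, (5,2) g=8 f=12, (5,5) g=7 f=10, (6,2) g=9 f=12, (7,3) g=9 f=10]

order=[(4,4) → (5,4) → (5,3) → (6,3)]; open=[(0,3) g=2 f=10, (2,3) g=4 f=10, (2,5) g=4 f=10, (3,3) g=5 f=10, (3,5) g=5 f=10, (4,3) g=6 f=10, (4,5) g=6 f=10, (5,2) g=8 f=12, (5,5) g=7 f=10, (6,2) g=9 f=12, (7,3) g=9 f=10]; closed=[(0,4), (0,5), (1,4), (2,4), (3,4), (4,4), (5,3), (5,4), (6,3)]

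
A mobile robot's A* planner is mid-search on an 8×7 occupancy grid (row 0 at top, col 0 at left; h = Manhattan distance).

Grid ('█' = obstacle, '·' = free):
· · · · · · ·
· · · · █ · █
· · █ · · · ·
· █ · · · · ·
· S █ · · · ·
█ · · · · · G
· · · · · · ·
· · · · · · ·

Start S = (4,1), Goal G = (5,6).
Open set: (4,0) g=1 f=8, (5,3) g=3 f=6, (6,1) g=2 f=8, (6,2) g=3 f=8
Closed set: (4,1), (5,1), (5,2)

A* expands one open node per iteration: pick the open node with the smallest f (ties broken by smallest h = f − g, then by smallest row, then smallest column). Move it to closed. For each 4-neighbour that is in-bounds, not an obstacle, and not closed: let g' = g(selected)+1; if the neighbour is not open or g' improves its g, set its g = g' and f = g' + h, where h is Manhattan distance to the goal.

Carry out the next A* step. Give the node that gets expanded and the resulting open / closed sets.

expanded=(5,3); open=[(4,0) g=1 f=8, (4,3) g=4 f=8, (5,4) g=4 f=6, (6,1) g=2 f=8, (6,2) g=3 f=8, (6,3) g=4 f=8]; closed=[(4,1), (5,1), (5,2), (5,3)]

step 1: expand (5,3) (f=6, h=3) → closed; open now [(4,0) g=1 f=8, (4,3) g=4 f=8, (5,4) g=4 f=6, (6,1) g=2 f=8, (6,2) g=3 f=8, (6,3) g=4 f=8]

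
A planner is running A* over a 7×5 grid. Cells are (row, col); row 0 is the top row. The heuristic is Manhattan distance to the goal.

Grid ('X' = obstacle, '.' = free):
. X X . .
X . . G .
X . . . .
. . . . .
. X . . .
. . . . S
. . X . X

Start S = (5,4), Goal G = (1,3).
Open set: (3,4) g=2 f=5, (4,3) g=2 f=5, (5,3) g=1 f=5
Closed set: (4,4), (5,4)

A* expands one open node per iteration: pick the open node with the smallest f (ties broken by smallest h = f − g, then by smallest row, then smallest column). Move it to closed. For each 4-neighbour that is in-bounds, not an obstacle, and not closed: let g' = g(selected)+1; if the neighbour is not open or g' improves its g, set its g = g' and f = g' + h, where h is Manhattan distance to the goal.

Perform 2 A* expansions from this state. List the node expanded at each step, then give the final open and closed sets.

order=[(3,4) → (2,4)]; open=[(1,4) g=4 f=5, (2,3) g=4 f=5, (3,3) g=3 f=5, (4,3) g=2 f=5, (5,3) g=1 f=5]; closed=[(2,4), (3,4), (4,4), (5,4)]

step 1: expand (3,4) (f=5, h=3) → closed; open now [(2,4) g=3 f=5, (3,3) g=3 f=5, (4,3) g=2 f=5, (5,3) g=1 f=5]
step 2: expand (2,4) (f=5, h=2) → closed; open now [(1,4) g=4 f=5, (2,3) g=4 f=5, (3,3) g=3 f=5, (4,3) g=2 f=5, (5,3) g=1 f=5]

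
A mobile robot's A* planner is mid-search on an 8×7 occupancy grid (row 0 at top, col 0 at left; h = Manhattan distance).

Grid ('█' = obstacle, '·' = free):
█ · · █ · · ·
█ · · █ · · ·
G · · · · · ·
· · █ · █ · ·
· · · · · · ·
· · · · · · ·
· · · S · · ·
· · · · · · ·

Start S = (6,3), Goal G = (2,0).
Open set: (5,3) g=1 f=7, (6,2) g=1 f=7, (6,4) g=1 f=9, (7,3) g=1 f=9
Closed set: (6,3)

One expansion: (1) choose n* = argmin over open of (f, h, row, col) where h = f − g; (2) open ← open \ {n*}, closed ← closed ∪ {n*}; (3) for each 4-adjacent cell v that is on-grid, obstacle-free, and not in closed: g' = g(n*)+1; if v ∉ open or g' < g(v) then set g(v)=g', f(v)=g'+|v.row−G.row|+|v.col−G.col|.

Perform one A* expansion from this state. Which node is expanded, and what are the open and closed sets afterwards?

step 1: expand (5,3) (f=7, h=6) → closed; open now [(4,3) g=2 f=7, (5,2) g=2 f=7, (5,4) g=2 f=9, (6,2) g=1 f=7, (6,4) g=1 f=9, (7,3) g=1 f=9]

expanded=(5,3); open=[(4,3) g=2 f=7, (5,2) g=2 f=7, (5,4) g=2 f=9, (6,2) g=1 f=7, (6,4) g=1 f=9, (7,3) g=1 f=9]; closed=[(5,3), (6,3)]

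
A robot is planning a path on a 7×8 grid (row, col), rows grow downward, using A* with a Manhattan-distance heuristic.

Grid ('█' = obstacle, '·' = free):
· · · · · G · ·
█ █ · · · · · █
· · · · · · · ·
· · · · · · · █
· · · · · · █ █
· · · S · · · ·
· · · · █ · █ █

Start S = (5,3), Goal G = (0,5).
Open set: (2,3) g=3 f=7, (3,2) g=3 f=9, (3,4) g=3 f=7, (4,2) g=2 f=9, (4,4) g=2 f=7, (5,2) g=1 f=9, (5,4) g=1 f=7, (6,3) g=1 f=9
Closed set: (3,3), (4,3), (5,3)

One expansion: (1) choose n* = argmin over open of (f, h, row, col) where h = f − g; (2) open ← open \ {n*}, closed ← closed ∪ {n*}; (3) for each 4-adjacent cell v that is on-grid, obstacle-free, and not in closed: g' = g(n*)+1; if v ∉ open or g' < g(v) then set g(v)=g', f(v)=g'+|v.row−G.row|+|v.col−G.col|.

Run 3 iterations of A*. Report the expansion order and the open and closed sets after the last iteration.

step 1: expand (2,3) (f=7, h=4) → closed; open now [(1,3) g=4 f=7, (2,2) g=4 f=9, (2,4) g=4 f=7, (3,2) g=3 f=9, (3,4) g=3 f=7, (4,2) g=2 f=9, (4,4) g=2 f=7, (5,2) g=1 f=9, (5,4) g=1 f=7, (6,3) g=1 f=9]
step 2: expand (1,3) (f=7, h=3) → closed; open now [(0,3) g=5 f=7, (1,2) g=5 f=9, (1,4) g=5 f=7, (2,2) g=4 f=9, (2,4) g=4 f=7, (3,2) g=3 f=9, (3,4) g=3 f=7, (4,2) g=2 f=9, (4,4) g=2 f=7, (5,2) g=1 f=9, (5,4) g=1 f=7, (6,3) g=1 f=9]
step 3: expand (0,3) (f=7, h=2) → closed; open now [(0,2) g=6 f=9, (0,4) g=6 f=7, (1,2) g=5 f=9, (1,4) g=5 f=7, (2,2) g=4 f=9, (2,4) g=4 f=7, (3,2) g=3 f=9, (3,4) g=3 f=7, (4,2) g=2 f=9, (4,4) g=2 f=7, (5,2) g=1 f=9, (5,4) g=1 f=7, (6,3) g=1 f=9]

order=[(2,3) → (1,3) → (0,3)]; open=[(0,2) g=6 f=9, (0,4) g=6 f=7, (1,2) g=5 f=9, (1,4) g=5 f=7, (2,2) g=4 f=9, (2,4) g=4 f=7, (3,2) g=3 f=9, (3,4) g=3 f=7, (4,2) g=2 f=9, (4,4) g=2 f=7, (5,2) g=1 f=9, (5,4) g=1 f=7, (6,3) g=1 f=9]; closed=[(0,3), (1,3), (2,3), (3,3), (4,3), (5,3)]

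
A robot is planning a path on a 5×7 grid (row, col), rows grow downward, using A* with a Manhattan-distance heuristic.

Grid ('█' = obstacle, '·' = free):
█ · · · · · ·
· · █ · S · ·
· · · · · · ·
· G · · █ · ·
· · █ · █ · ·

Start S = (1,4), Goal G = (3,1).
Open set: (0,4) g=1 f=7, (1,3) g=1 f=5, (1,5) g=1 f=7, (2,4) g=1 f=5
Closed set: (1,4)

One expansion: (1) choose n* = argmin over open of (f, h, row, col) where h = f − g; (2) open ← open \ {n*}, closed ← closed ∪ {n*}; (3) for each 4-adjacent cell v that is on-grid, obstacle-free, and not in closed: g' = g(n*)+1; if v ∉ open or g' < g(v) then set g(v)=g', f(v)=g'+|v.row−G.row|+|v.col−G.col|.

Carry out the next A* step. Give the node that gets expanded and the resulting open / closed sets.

step 1: expand (1,3) (f=5, h=4) → closed; open now [(0,3) g=2 f=7, (0,4) g=1 f=7, (1,5) g=1 f=7, (2,3) g=2 f=5, (2,4) g=1 f=5]

expanded=(1,3); open=[(0,3) g=2 f=7, (0,4) g=1 f=7, (1,5) g=1 f=7, (2,3) g=2 f=5, (2,4) g=1 f=5]; closed=[(1,3), (1,4)]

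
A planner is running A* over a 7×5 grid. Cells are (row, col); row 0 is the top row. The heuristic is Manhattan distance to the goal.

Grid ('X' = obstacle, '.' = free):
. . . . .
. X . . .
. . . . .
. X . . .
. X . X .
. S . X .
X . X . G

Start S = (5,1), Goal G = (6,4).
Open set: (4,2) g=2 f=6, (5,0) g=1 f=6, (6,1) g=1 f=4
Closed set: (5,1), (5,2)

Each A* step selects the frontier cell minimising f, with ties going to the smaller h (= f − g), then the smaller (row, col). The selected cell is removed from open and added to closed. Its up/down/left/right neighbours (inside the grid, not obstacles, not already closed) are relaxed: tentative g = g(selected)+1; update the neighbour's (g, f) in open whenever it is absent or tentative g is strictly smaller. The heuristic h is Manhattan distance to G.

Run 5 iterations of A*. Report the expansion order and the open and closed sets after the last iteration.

order=[(6,1) → (4,2) → (5,0) → (3,2) → (3,3)]; open=[(2,2) g=4 f=10, (2,3) g=5 f=10, (3,4) g=5 f=8, (4,0) g=2 f=8]; closed=[(3,2), (3,3), (4,2), (5,0), (5,1), (5,2), (6,1)]

step 1: expand (6,1) (f=4, h=3) → closed; open now [(4,2) g=2 f=6, (5,0) g=1 f=6]
step 2: expand (4,2) (f=6, h=4) → closed; open now [(3,2) g=3 f=8, (5,0) g=1 f=6]
step 3: expand (5,0) (f=6, h=5) → closed; open now [(3,2) g=3 f=8, (4,0) g=2 f=8]
step 4: expand (3,2) (f=8, h=5) → closed; open now [(2,2) g=4 f=10, (3,3) g=4 f=8, (4,0) g=2 f=8]
step 5: expand (3,3) (f=8, h=4) → closed; open now [(2,2) g=4 f=10, (2,3) g=5 f=10, (3,4) g=5 f=8, (4,0) g=2 f=8]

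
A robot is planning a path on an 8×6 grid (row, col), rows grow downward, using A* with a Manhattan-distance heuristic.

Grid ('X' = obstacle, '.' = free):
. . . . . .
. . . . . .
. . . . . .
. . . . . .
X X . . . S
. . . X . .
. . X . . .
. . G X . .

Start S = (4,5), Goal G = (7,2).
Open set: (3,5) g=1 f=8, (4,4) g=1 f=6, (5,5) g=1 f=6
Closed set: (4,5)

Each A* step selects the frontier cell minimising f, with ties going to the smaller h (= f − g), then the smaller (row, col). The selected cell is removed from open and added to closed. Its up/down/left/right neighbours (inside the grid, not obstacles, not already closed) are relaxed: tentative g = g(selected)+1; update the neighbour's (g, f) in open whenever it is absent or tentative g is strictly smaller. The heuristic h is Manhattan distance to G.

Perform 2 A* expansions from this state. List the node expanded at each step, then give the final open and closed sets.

step 1: expand (4,4) (f=6, h=5) → closed; open now [(3,4) g=2 f=8, (3,5) g=1 f=8, (4,3) g=2 f=6, (5,4) g=2 f=6, (5,5) g=1 f=6]
step 2: expand (4,3) (f=6, h=4) → closed; open now [(3,3) g=3 f=8, (3,4) g=2 f=8, (3,5) g=1 f=8, (4,2) g=3 f=6, (5,4) g=2 f=6, (5,5) g=1 f=6]

order=[(4,4) → (4,3)]; open=[(3,3) g=3 f=8, (3,4) g=2 f=8, (3,5) g=1 f=8, (4,2) g=3 f=6, (5,4) g=2 f=6, (5,5) g=1 f=6]; closed=[(4,3), (4,4), (4,5)]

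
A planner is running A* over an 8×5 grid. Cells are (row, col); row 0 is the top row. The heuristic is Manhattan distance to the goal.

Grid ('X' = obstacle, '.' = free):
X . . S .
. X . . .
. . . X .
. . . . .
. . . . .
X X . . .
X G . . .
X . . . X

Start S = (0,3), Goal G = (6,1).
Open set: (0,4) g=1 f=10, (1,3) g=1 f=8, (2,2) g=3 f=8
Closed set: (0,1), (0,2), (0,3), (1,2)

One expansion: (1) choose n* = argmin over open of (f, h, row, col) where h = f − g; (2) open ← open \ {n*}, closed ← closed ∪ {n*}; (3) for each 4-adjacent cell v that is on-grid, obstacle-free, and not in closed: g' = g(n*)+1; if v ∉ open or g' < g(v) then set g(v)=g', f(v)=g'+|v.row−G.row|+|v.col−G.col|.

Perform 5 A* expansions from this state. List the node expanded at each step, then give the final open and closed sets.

step 1: expand (2,2) (f=8, h=5) → closed; open now [(0,4) g=1 f=10, (1,3) g=1 f=8, (2,1) g=4 f=8, (3,2) g=4 f=8]
step 2: expand (2,1) (f=8, h=4) → closed; open now [(0,4) g=1 f=10, (1,3) g=1 f=8, (2,0) g=5 f=10, (3,1) g=5 f=8, (3,2) g=4 f=8]
step 3: expand (3,1) (f=8, h=3) → closed; open now [(0,4) g=1 f=10, (1,3) g=1 f=8, (2,0) g=5 f=10, (3,0) g=6 f=10, (3,2) g=4 f=8, (4,1) g=6 f=8]
step 4: expand (4,1) (f=8, h=2) → closed; open now [(0,4) g=1 f=10, (1,3) g=1 f=8, (2,0) g=5 f=10, (3,0) g=6 f=10, (3,2) g=4 f=8, (4,0) g=7 f=10, (4,2) g=7 f=10]
step 5: expand (3,2) (f=8, h=4) → closed; open now [(0,4) g=1 f=10, (1,3) g=1 f=8, (2,0) g=5 f=10, (3,0) g=6 f=10, (3,3) g=5 f=10, (4,0) g=7 f=10, (4,2) g=5 f=8]

order=[(2,2) → (2,1) → (3,1) → (4,1) → (3,2)]; open=[(0,4) g=1 f=10, (1,3) g=1 f=8, (2,0) g=5 f=10, (3,0) g=6 f=10, (3,3) g=5 f=10, (4,0) g=7 f=10, (4,2) g=5 f=8]; closed=[(0,1), (0,2), (0,3), (1,2), (2,1), (2,2), (3,1), (3,2), (4,1)]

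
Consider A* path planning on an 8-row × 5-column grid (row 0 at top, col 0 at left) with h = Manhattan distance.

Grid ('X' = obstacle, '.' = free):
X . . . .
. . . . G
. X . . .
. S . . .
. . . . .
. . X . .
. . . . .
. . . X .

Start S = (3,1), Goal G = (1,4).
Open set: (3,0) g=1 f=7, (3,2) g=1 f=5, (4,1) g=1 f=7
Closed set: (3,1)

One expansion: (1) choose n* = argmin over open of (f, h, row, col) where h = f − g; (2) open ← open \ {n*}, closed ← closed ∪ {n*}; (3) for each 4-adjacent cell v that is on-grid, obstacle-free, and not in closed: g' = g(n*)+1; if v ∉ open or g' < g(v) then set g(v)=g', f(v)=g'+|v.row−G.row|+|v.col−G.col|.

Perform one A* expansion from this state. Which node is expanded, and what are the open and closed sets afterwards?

step 1: expand (3,2) (f=5, h=4) → closed; open now [(2,2) g=2 f=5, (3,0) g=1 f=7, (3,3) g=2 f=5, (4,1) g=1 f=7, (4,2) g=2 f=7]

expanded=(3,2); open=[(2,2) g=2 f=5, (3,0) g=1 f=7, (3,3) g=2 f=5, (4,1) g=1 f=7, (4,2) g=2 f=7]; closed=[(3,1), (3,2)]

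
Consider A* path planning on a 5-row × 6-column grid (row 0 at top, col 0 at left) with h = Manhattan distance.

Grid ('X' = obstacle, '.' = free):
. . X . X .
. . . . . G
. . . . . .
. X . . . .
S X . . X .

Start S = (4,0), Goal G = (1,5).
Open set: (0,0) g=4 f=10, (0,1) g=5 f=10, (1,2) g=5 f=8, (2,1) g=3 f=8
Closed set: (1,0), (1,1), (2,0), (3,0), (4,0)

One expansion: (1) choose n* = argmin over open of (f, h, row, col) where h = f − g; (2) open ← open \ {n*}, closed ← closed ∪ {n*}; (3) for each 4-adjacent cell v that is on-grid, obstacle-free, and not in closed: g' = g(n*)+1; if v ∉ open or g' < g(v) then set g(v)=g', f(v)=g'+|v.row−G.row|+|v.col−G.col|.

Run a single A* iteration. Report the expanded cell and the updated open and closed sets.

expanded=(1,2); open=[(0,0) g=4 f=10, (0,1) g=5 f=10, (1,3) g=6 f=8, (2,1) g=3 f=8, (2,2) g=6 f=10]; closed=[(1,0), (1,1), (1,2), (2,0), (3,0), (4,0)]

step 1: expand (1,2) (f=8, h=3) → closed; open now [(0,0) g=4 f=10, (0,1) g=5 f=10, (1,3) g=6 f=8, (2,1) g=3 f=8, (2,2) g=6 f=10]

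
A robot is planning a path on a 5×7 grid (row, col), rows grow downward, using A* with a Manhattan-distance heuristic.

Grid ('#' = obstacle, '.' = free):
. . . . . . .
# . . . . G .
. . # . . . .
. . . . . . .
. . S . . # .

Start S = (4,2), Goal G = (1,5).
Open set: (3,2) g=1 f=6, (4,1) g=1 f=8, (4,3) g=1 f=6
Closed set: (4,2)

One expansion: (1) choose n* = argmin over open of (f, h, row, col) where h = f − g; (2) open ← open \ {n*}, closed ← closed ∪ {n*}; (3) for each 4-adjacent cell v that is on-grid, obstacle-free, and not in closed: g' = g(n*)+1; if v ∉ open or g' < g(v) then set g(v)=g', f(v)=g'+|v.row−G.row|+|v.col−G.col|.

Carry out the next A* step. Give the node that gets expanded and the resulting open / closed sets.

step 1: expand (3,2) (f=6, h=5) → closed; open now [(3,1) g=2 f=8, (3,3) g=2 f=6, (4,1) g=1 f=8, (4,3) g=1 f=6]

expanded=(3,2); open=[(3,1) g=2 f=8, (3,3) g=2 f=6, (4,1) g=1 f=8, (4,3) g=1 f=6]; closed=[(3,2), (4,2)]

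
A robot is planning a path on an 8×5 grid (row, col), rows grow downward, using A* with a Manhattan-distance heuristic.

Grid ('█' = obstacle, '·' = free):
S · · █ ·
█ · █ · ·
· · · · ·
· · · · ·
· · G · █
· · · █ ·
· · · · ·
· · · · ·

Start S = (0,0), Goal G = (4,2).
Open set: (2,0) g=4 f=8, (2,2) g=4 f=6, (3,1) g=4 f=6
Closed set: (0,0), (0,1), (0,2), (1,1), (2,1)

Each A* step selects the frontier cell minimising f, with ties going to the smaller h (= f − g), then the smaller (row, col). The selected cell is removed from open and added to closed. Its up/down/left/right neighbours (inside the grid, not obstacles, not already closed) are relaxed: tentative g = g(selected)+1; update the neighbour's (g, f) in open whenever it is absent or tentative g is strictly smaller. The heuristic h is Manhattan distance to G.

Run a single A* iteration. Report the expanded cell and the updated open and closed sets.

step 1: expand (2,2) (f=6, h=2) → closed; open now [(2,0) g=4 f=8, (2,3) g=5 f=8, (3,1) g=4 f=6, (3,2) g=5 f=6]

expanded=(2,2); open=[(2,0) g=4 f=8, (2,3) g=5 f=8, (3,1) g=4 f=6, (3,2) g=5 f=6]; closed=[(0,0), (0,1), (0,2), (1,1), (2,1), (2,2)]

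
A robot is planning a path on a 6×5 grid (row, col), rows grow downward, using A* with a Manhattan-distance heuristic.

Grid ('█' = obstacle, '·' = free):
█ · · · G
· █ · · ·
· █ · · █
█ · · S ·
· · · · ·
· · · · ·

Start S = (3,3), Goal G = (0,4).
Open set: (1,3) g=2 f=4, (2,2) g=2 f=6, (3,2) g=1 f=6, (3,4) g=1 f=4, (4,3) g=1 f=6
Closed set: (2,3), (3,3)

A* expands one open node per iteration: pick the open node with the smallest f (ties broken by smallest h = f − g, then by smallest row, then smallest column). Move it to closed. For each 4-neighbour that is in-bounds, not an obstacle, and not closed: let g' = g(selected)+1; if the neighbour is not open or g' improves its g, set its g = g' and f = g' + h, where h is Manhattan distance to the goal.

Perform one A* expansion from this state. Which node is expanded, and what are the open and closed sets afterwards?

expanded=(1,3); open=[(0,3) g=3 f=4, (1,2) g=3 f=6, (1,4) g=3 f=4, (2,2) g=2 f=6, (3,2) g=1 f=6, (3,4) g=1 f=4, (4,3) g=1 f=6]; closed=[(1,3), (2,3), (3,3)]

step 1: expand (1,3) (f=4, h=2) → closed; open now [(0,3) g=3 f=4, (1,2) g=3 f=6, (1,4) g=3 f=4, (2,2) g=2 f=6, (3,2) g=1 f=6, (3,4) g=1 f=4, (4,3) g=1 f=6]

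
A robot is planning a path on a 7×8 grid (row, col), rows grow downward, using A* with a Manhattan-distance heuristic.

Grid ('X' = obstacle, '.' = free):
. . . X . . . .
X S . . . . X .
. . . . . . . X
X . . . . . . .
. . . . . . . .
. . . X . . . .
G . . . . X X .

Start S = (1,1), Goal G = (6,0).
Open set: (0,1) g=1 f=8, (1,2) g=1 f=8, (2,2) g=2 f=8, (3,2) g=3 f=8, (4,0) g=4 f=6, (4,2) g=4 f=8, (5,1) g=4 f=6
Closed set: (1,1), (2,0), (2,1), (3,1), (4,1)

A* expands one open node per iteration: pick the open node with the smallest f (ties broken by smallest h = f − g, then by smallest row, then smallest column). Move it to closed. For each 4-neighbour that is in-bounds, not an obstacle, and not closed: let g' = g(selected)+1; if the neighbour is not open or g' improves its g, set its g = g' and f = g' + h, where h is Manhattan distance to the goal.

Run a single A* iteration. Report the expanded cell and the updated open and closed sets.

step 1: expand (4,0) (f=6, h=2) → closed; open now [(0,1) g=1 f=8, (1,2) g=1 f=8, (2,2) g=2 f=8, (3,2) g=3 f=8, (4,2) g=4 f=8, (5,0) g=5 f=6, (5,1) g=4 f=6]

expanded=(4,0); open=[(0,1) g=1 f=8, (1,2) g=1 f=8, (2,2) g=2 f=8, (3,2) g=3 f=8, (4,2) g=4 f=8, (5,0) g=5 f=6, (5,1) g=4 f=6]; closed=[(1,1), (2,0), (2,1), (3,1), (4,0), (4,1)]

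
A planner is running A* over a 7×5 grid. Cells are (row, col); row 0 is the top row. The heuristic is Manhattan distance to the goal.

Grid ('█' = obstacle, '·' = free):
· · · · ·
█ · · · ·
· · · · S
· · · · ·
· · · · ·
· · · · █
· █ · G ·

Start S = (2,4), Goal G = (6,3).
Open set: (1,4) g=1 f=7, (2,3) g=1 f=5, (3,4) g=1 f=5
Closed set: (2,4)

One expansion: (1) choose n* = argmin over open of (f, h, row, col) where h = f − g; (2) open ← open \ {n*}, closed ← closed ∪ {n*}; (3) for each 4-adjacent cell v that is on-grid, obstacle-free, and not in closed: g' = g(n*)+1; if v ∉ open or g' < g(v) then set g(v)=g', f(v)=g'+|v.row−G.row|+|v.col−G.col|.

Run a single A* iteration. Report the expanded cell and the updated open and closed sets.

step 1: expand (2,3) (f=5, h=4) → closed; open now [(1,3) g=2 f=7, (1,4) g=1 f=7, (2,2) g=2 f=7, (3,3) g=2 f=5, (3,4) g=1 f=5]

expanded=(2,3); open=[(1,3) g=2 f=7, (1,4) g=1 f=7, (2,2) g=2 f=7, (3,3) g=2 f=5, (3,4) g=1 f=5]; closed=[(2,3), (2,4)]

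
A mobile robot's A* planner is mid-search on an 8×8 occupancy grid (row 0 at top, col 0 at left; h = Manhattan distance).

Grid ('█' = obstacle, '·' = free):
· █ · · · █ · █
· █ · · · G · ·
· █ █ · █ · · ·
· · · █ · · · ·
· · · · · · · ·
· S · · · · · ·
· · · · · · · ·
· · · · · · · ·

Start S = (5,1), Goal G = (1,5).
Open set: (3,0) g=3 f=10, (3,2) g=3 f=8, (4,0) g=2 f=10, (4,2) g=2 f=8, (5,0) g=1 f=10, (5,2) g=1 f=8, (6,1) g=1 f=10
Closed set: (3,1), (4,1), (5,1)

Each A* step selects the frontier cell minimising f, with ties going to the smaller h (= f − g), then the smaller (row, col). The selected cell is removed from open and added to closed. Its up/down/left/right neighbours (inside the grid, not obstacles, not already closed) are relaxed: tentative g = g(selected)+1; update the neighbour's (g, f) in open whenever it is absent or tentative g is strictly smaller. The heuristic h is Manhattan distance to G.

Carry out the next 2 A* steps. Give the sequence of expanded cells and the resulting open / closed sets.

step 1: expand (3,2) (f=8, h=5) → closed; open now [(3,0) g=3 f=10, (4,0) g=2 f=10, (4,2) g=2 f=8, (5,0) g=1 f=10, (5,2) g=1 f=8, (6,1) g=1 f=10]
step 2: expand (4,2) (f=8, h=6) → closed; open now [(3,0) g=3 f=10, (4,0) g=2 f=10, (4,3) g=3 f=8, (5,0) g=1 f=10, (5,2) g=1 f=8, (6,1) g=1 f=10]

order=[(3,2) → (4,2)]; open=[(3,0) g=3 f=10, (4,0) g=2 f=10, (4,3) g=3 f=8, (5,0) g=1 f=10, (5,2) g=1 f=8, (6,1) g=1 f=10]; closed=[(3,1), (3,2), (4,1), (4,2), (5,1)]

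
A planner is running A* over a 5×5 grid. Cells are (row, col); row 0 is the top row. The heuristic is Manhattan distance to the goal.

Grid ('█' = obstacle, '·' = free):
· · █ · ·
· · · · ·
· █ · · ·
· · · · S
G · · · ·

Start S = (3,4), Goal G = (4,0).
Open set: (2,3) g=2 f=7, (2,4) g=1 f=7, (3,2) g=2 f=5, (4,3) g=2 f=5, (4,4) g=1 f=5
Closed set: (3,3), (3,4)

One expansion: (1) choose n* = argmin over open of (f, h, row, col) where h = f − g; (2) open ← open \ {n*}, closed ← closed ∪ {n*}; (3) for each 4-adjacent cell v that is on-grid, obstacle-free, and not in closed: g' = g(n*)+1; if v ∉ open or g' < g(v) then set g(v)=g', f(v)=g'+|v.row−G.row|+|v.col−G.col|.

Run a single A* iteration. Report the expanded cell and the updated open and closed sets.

expanded=(3,2); open=[(2,2) g=3 f=7, (2,3) g=2 f=7, (2,4) g=1 f=7, (3,1) g=3 f=5, (4,2) g=3 f=5, (4,3) g=2 f=5, (4,4) g=1 f=5]; closed=[(3,2), (3,3), (3,4)]

step 1: expand (3,2) (f=5, h=3) → closed; open now [(2,2) g=3 f=7, (2,3) g=2 f=7, (2,4) g=1 f=7, (3,1) g=3 f=5, (4,2) g=3 f=5, (4,3) g=2 f=5, (4,4) g=1 f=5]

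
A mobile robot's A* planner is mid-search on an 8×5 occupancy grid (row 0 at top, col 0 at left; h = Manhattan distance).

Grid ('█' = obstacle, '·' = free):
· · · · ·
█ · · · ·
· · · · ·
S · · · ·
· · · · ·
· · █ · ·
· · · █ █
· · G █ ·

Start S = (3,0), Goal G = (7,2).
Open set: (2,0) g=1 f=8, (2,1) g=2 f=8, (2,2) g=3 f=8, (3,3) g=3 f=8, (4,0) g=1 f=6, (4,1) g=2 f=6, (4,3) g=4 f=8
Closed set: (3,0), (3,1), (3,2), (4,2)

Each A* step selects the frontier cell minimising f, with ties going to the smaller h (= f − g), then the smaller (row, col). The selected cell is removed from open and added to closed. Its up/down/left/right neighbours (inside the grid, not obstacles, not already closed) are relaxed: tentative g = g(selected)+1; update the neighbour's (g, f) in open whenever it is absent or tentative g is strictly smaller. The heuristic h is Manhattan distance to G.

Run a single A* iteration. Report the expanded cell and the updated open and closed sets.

step 1: expand (4,1) (f=6, h=4) → closed; open now [(2,0) g=1 f=8, (2,1) g=2 f=8, (2,2) g=3 f=8, (3,3) g=3 f=8, (4,0) g=1 f=6, (4,3) g=4 f=8, (5,1) g=3 f=6]

expanded=(4,1); open=[(2,0) g=1 f=8, (2,1) g=2 f=8, (2,2) g=3 f=8, (3,3) g=3 f=8, (4,0) g=1 f=6, (4,3) g=4 f=8, (5,1) g=3 f=6]; closed=[(3,0), (3,1), (3,2), (4,1), (4,2)]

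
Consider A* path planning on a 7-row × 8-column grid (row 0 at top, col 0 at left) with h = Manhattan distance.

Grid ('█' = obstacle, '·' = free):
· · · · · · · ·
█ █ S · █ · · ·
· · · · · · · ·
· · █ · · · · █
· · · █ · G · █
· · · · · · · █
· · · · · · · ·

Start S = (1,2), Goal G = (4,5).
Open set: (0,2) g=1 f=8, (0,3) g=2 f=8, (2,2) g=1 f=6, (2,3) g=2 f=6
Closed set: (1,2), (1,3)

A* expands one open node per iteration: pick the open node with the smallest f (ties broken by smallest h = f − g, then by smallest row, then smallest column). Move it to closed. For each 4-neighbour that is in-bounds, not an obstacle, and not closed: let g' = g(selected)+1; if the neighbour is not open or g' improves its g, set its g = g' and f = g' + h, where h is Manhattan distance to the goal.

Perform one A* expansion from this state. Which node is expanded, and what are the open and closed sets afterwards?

expanded=(2,3); open=[(0,2) g=1 f=8, (0,3) g=2 f=8, (2,2) g=1 f=6, (2,4) g=3 f=6, (3,3) g=3 f=6]; closed=[(1,2), (1,3), (2,3)]

step 1: expand (2,3) (f=6, h=4) → closed; open now [(0,2) g=1 f=8, (0,3) g=2 f=8, (2,2) g=1 f=6, (2,4) g=3 f=6, (3,3) g=3 f=6]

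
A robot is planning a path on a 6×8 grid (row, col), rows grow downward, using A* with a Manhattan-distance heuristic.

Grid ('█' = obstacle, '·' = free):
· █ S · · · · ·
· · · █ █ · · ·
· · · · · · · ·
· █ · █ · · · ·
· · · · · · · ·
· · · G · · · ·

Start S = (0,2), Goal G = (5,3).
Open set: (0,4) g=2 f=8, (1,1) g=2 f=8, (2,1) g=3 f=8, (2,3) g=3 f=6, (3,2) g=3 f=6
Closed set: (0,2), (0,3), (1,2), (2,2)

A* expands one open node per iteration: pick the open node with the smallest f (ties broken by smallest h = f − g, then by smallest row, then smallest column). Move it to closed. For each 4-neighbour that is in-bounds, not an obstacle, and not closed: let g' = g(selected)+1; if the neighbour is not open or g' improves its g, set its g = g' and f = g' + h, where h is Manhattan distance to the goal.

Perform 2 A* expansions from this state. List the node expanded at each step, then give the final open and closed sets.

step 1: expand (2,3) (f=6, h=3) → closed; open now [(0,4) g=2 f=8, (1,1) g=2 f=8, (2,1) g=3 f=8, (2,4) g=4 f=8, (3,2) g=3 f=6]
step 2: expand (3,2) (f=6, h=3) → closed; open now [(0,4) g=2 f=8, (1,1) g=2 f=8, (2,1) g=3 f=8, (2,4) g=4 f=8, (4,2) g=4 f=6]

order=[(2,3) → (3,2)]; open=[(0,4) g=2 f=8, (1,1) g=2 f=8, (2,1) g=3 f=8, (2,4) g=4 f=8, (4,2) g=4 f=6]; closed=[(0,2), (0,3), (1,2), (2,2), (2,3), (3,2)]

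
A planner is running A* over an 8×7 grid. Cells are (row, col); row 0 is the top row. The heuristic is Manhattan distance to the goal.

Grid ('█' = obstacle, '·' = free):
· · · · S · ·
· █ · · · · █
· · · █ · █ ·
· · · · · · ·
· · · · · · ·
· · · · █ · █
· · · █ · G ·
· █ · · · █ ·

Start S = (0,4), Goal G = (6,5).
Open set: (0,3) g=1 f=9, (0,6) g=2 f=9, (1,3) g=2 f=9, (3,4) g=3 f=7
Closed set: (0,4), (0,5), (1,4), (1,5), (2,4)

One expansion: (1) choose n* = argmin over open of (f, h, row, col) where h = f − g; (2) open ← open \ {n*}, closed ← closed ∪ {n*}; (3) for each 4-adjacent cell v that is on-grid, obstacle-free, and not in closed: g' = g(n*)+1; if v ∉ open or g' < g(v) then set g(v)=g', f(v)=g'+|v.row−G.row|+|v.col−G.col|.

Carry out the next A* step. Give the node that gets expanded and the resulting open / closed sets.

expanded=(3,4); open=[(0,3) g=1 f=9, (0,6) g=2 f=9, (1,3) g=2 f=9, (3,3) g=4 f=9, (3,5) g=4 f=7, (4,4) g=4 f=7]; closed=[(0,4), (0,5), (1,4), (1,5), (2,4), (3,4)]

step 1: expand (3,4) (f=7, h=4) → closed; open now [(0,3) g=1 f=9, (0,6) g=2 f=9, (1,3) g=2 f=9, (3,3) g=4 f=9, (3,5) g=4 f=7, (4,4) g=4 f=7]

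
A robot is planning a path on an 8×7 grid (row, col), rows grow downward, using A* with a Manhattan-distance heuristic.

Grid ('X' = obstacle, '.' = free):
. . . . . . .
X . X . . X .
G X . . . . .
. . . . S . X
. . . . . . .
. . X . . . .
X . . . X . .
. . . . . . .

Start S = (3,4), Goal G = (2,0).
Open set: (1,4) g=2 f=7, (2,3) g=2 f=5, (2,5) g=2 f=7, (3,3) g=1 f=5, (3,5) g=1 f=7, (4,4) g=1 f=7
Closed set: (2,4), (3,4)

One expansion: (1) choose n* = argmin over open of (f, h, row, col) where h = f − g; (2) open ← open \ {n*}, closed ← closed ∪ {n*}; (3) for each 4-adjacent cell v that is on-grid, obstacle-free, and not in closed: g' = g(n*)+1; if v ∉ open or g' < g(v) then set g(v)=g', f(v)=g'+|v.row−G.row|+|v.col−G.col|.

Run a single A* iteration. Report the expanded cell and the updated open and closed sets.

expanded=(2,3); open=[(1,3) g=3 f=7, (1,4) g=2 f=7, (2,2) g=3 f=5, (2,5) g=2 f=7, (3,3) g=1 f=5, (3,5) g=1 f=7, (4,4) g=1 f=7]; closed=[(2,3), (2,4), (3,4)]

step 1: expand (2,3) (f=5, h=3) → closed; open now [(1,3) g=3 f=7, (1,4) g=2 f=7, (2,2) g=3 f=5, (2,5) g=2 f=7, (3,3) g=1 f=5, (3,5) g=1 f=7, (4,4) g=1 f=7]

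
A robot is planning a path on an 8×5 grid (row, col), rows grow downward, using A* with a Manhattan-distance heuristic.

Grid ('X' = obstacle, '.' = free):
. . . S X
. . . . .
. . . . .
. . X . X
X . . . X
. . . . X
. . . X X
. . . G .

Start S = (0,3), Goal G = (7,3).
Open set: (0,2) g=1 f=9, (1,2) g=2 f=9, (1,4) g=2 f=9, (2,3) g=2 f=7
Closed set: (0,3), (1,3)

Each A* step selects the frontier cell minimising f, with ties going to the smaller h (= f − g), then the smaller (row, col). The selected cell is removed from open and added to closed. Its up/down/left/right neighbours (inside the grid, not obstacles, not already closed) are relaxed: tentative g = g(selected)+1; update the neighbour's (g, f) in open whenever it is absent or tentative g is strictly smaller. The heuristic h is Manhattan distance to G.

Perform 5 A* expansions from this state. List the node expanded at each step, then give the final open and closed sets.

order=[(2,3) → (3,3) → (4,3) → (5,3) → (5,2)]; open=[(0,2) g=1 f=9, (1,2) g=2 f=9, (1,4) g=2 f=9, (2,2) g=3 f=9, (2,4) g=3 f=9, (4,2) g=5 f=9, (5,1) g=7 f=11, (6,2) g=7 f=9]; closed=[(0,3), (1,3), (2,3), (3,3), (4,3), (5,2), (5,3)]

step 1: expand (2,3) (f=7, h=5) → closed; open now [(0,2) g=1 f=9, (1,2) g=2 f=9, (1,4) g=2 f=9, (2,2) g=3 f=9, (2,4) g=3 f=9, (3,3) g=3 f=7]
step 2: expand (3,3) (f=7, h=4) → closed; open now [(0,2) g=1 f=9, (1,2) g=2 f=9, (1,4) g=2 f=9, (2,2) g=3 f=9, (2,4) g=3 f=9, (4,3) g=4 f=7]
step 3: expand (4,3) (f=7, h=3) → closed; open now [(0,2) g=1 f=9, (1,2) g=2 f=9, (1,4) g=2 f=9, (2,2) g=3 f=9, (2,4) g=3 f=9, (4,2) g=5 f=9, (5,3) g=5 f=7]
step 4: expand (5,3) (f=7, h=2) → closed; open now [(0,2) g=1 f=9, (1,2) g=2 f=9, (1,4) g=2 f=9, (2,2) g=3 f=9, (2,4) g=3 f=9, (4,2) g=5 f=9, (5,2) g=6 f=9]
step 5: expand (5,2) (f=9, h=3) → closed; open now [(0,2) g=1 f=9, (1,2) g=2 f=9, (1,4) g=2 f=9, (2,2) g=3 f=9, (2,4) g=3 f=9, (4,2) g=5 f=9, (5,1) g=7 f=11, (6,2) g=7 f=9]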